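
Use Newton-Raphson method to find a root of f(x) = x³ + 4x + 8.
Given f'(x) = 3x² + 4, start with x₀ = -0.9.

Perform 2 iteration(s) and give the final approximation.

f(x) = x³ + 4x + 8
f'(x) = 3x² + 4
x₀ = -0.9

Newton-Raphson formula: x_{n+1} = x_n - f(x_n)/f'(x_n)

Iteration 1:
  f(-0.900000) = 3.671000
  f'(-0.900000) = 6.430000
  x_1 = -0.900000 - 3.671000/6.430000 = -1.470918
Iteration 2:
  f(-1.470918) = -1.066145
  f'(-1.470918) = 10.490796
  x_2 = -1.470918 - (-1.066145)/10.490796 = -1.369291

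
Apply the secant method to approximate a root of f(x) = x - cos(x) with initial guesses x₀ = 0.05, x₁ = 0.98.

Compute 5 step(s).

f(x) = x - cos(x)
x₀ = 0.05, x₁ = 0.98

Secant formula: x_{n+1} = x_n - f(x_n)(x_n - x_{n-1})/(f(x_n) - f(x_{n-1}))

Iteration 1:
  f(0.050000) = -0.948750
  f(0.980000) = 0.422977
  x_2 = 0.980000 - 0.422977×(0.980000 - 0.050000)/(0.422977 - (-0.948750))
       = 0.693231
Iteration 2:
  f(0.980000) = 0.422977
  f(0.693231) = -0.075954
  x_3 = 0.693231 - (-0.075954)×(0.693231 - 0.980000)/(-0.075954 - 0.422977)
       = 0.736887
Iteration 3:
  f(0.693231) = -0.075954
  f(0.736887) = -0.003677
  x_4 = 0.736887 - (-0.003677)×(0.736887 - 0.693231)/(-0.003677 - (-0.075954))
       = 0.739108
Iteration 4:
  f(0.736887) = -0.003677
  f(0.739108) = 0.000038
  x_5 = 0.739108 - 0.000038×(0.739108 - 0.736887)/(0.000038 - (-0.003677))
       = 0.739085
Iteration 5:
  f(0.739108) = 0.000038
  f(0.739085) = 0.000000
  x_6 = 0.739085 - 0.000000×(0.739085 - 0.739108)/(0.000000 - 0.000038)
       = 0.739085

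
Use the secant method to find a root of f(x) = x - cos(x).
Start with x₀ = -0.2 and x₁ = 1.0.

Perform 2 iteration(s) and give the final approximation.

f(x) = x - cos(x)
x₀ = -0.2, x₁ = 1.0

Secant formula: x_{n+1} = x_n - f(x_n)(x_n - x_{n-1})/(f(x_n) - f(x_{n-1}))

Iteration 1:
  f(-0.200000) = -1.180067
  f(1.000000) = 0.459698
  x_2 = 1.000000 - 0.459698×(1.000000 - (-0.200000))/(0.459698 - (-1.180067))
       = 0.663587
Iteration 2:
  f(1.000000) = 0.459698
  f(0.663587) = -0.124200
  x_3 = 0.663587 - (-0.124200)×(0.663587 - 1.000000)/(-0.124200 - 0.459698)
       = 0.735145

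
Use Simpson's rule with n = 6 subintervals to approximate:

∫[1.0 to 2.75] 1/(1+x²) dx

f(x) = 1/(1+x²)
a = 1.0, b = 2.75, n = 6
h = (b - a)/n = 0.291667

Simpson's rule: (h/3)[f(x₀) + 4f(x₁) + 2f(x₂) + ... + f(xₙ)]

x_0 = 1.0000, f(x_0) = 0.500000, coefficient = 1
x_1 = 1.2917, f(x_1) = 0.374756, coefficient = 4
x_2 = 1.5833, f(x_2) = 0.285149, coefficient = 2
x_3 = 1.8750, f(x_3) = 0.221453, coefficient = 4
x_4 = 2.1667, f(x_4) = 0.175610, coefficient = 2
x_5 = 2.4583, f(x_5) = 0.141977, coefficient = 4
x_6 = 2.7500, f(x_6) = 0.116788, coefficient = 1

I ≈ (0.291667/3) × 4.491049 = 0.436630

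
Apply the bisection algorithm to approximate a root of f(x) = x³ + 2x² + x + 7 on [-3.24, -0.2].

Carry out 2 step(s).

f(x) = x³ + 2x² + x + 7
Initial interval: [-3.24, -0.2]

Iteration 1:
  c_1 = (-3.240000 + (-0.200000))/2 = -1.720000
  f(c_1) = f(-1.720000) = 6.108352
  f(a) × f(c) < 0, new interval: [-3.240000, -1.720000]
Iteration 2:
  c_2 = (-3.240000 + (-1.720000))/2 = -2.480000
  f(c_2) = f(-2.480000) = 1.567808
  f(a) × f(c) < 0, new interval: [-3.240000, -2.480000]

After 2 iteration(s), the approximation is c_2 = -2.480000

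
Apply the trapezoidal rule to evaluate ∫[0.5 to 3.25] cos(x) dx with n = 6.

f(x) = cos(x)
a = 0.5, b = 3.25, n = 6
h = (b - a)/n = 0.458333

Trapezoidal rule: (h/2)[f(x₀) + 2f(x₁) + 2f(x₂) + ... + f(xₙ)]

x_0 = 0.5000, f(x_0) = 0.877583, coefficient = 1
x_1 = 0.9583, f(x_1) = 0.574885, coefficient = 2
x_2 = 1.4167, f(x_2) = 0.153520, coefficient = 2
x_3 = 1.8750, f(x_3) = -0.299534, coefficient = 2
x_4 = 2.3333, f(x_4) = -0.690758, coefficient = 2
x_5 = 2.7917, f(x_5) = -0.939398, coefficient = 2
x_6 = 3.2500, f(x_6) = -0.994130, coefficient = 1

I ≈ (0.458333/2) × -2.519117 = -0.577298
Exact value: -0.587621
Error: 0.010323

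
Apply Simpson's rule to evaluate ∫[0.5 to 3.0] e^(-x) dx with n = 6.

f(x) = e^(-x)
a = 0.5, b = 3.0, n = 6
h = (b - a)/n = 0.416667

Simpson's rule: (h/3)[f(x₀) + 4f(x₁) + 2f(x₂) + ... + f(xₙ)]

x_0 = 0.5000, f(x_0) = 0.606531, coefficient = 1
x_1 = 0.9167, f(x_1) = 0.399850, coefficient = 4
x_2 = 1.3333, f(x_2) = 0.263597, coefficient = 2
x_3 = 1.7500, f(x_3) = 0.173774, coefficient = 4
x_4 = 2.1667, f(x_4) = 0.114559, coefficient = 2
x_5 = 2.5833, f(x_5) = 0.075522, coefficient = 4
x_6 = 3.0000, f(x_6) = 0.049787, coefficient = 1

I ≈ (0.416667/3) × 4.009211 = 0.556835
Exact value: 0.556744
Error: 0.000091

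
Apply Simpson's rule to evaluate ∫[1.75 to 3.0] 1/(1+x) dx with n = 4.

f(x) = 1/(1+x)
a = 1.75, b = 3.0, n = 4
h = (b - a)/n = 0.312500

Simpson's rule: (h/3)[f(x₀) + 4f(x₁) + 2f(x₂) + ... + f(xₙ)]

x_0 = 1.7500, f(x_0) = 0.363636, coefficient = 1
x_1 = 2.0625, f(x_1) = 0.326531, coefficient = 4
x_2 = 2.3750, f(x_2) = 0.296296, coefficient = 2
x_3 = 2.6875, f(x_3) = 0.271186, coefficient = 4
x_4 = 3.0000, f(x_4) = 0.250000, coefficient = 1

I ≈ (0.312500/3) × 3.597097 = 0.374698
Exact value: 0.374693
Error: 0.000004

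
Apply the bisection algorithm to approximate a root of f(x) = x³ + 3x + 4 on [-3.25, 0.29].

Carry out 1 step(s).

f(x) = x³ + 3x + 4
Initial interval: [-3.25, 0.29]

Iteration 1:
  c_1 = (-3.250000 + 0.290000)/2 = -1.480000
  f(c_1) = f(-1.480000) = -3.681792
  f(a) × f(c) ≥ 0, new interval: [-1.480000, 0.290000]

After 1 iteration(s), the approximation is c_1 = -1.480000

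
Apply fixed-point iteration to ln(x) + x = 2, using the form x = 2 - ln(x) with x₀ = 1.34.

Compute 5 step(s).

Equation: ln(x) + x = 2
Fixed-point form: x = 2 - ln(x)
x₀ = 1.34

x_1 = g(1.340000) = 1.707330
x_2 = g(1.707330) = 1.465069
x_3 = g(1.465069) = 1.618098
x_4 = g(1.618098) = 1.518749
x_5 = g(1.518749) = 1.582113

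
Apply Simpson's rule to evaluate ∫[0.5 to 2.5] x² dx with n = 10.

f(x) = x²
a = 0.5, b = 2.5, n = 10
h = (b - a)/n = 0.200000

Simpson's rule: (h/3)[f(x₀) + 4f(x₁) + 2f(x₂) + ... + f(xₙ)]

x_0 = 0.5000, f(x_0) = 0.250000, coefficient = 1
x_1 = 0.7000, f(x_1) = 0.490000, coefficient = 4
x_2 = 0.9000, f(x_2) = 0.810000, coefficient = 2
x_3 = 1.1000, f(x_3) = 1.210000, coefficient = 4
x_4 = 1.3000, f(x_4) = 1.690000, coefficient = 2
x_5 = 1.5000, f(x_5) = 2.250000, coefficient = 4
x_6 = 1.7000, f(x_6) = 2.890000, coefficient = 2
x_7 = 1.9000, f(x_7) = 3.610000, coefficient = 4
x_8 = 2.1000, f(x_8) = 4.410000, coefficient = 2
x_9 = 2.3000, f(x_9) = 5.290000, coefficient = 4
x_10 = 2.5000, f(x_10) = 6.250000, coefficient = 1

I ≈ (0.200000/3) × 77.500000 = 5.166667
Exact value: 5.166667
Error: 0.000000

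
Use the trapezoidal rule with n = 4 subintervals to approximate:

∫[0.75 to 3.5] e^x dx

f(x) = e^x
a = 0.75, b = 3.5, n = 4
h = (b - a)/n = 0.687500

Trapezoidal rule: (h/2)[f(x₀) + 2f(x₁) + 2f(x₂) + ... + f(xₙ)]

x_0 = 0.7500, f(x_0) = 2.117000, coefficient = 1
x_1 = 1.4375, f(x_1) = 4.210157, coefficient = 2
x_2 = 2.1250, f(x_2) = 8.372897, coefficient = 2
x_3 = 2.8125, f(x_3) = 16.651495, coefficient = 2
x_4 = 3.5000, f(x_4) = 33.115452, coefficient = 1

I ≈ (0.687500/2) × 93.701551 = 32.209908
Exact value: 30.998452
Error: 1.211456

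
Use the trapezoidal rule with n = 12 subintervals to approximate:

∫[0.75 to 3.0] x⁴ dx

f(x) = x⁴
a = 0.75, b = 3.0, n = 12
h = (b - a)/n = 0.187500

Trapezoidal rule: (h/2)[f(x₀) + 2f(x₁) + 2f(x₂) + ... + f(xₙ)]

x_0 = 0.7500, f(x_0) = 0.316406, coefficient = 1
x_1 = 0.9375, f(x_1) = 0.772476, coefficient = 2
x_2 = 1.1250, f(x_2) = 1.601807, coefficient = 2
x_3 = 1.3125, f(x_3) = 2.967545, coefficient = 2
x_4 = 1.5000, f(x_4) = 5.062500, coefficient = 2
x_5 = 1.6875, f(x_5) = 8.109146, coefficient = 2
x_6 = 1.8750, f(x_6) = 12.359619, coefficient = 2
x_7 = 2.0625, f(x_7) = 18.095718, coefficient = 2
x_8 = 2.2500, f(x_8) = 25.628906, coefficient = 2
x_9 = 2.4375, f(x_9) = 35.300308, coefficient = 2
x_10 = 2.6250, f(x_10) = 47.480713, coefficient = 2
x_11 = 2.8125, f(x_11) = 62.570572, coefficient = 2
x_12 = 3.0000, f(x_12) = 81.000000, coefficient = 1

I ≈ (0.187500/2) × 521.215027 = 48.863909
Exact value: 48.552539
Error: 0.311370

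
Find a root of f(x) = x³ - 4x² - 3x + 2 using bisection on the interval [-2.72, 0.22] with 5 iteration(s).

f(x) = x³ - 4x² - 3x + 2
Initial interval: [-2.72, 0.22]

Iteration 1:
  c_1 = (-2.720000 + 0.220000)/2 = -1.250000
  f(c_1) = f(-1.250000) = -2.453125
  f(a) × f(c) ≥ 0, new interval: [-1.250000, 0.220000]
Iteration 2:
  c_2 = (-1.250000 + 0.220000)/2 = -0.515000
  f(c_2) = f(-0.515000) = 2.347509
  f(a) × f(c) < 0, new interval: [-1.250000, -0.515000]
Iteration 3:
  c_3 = (-1.250000 + (-0.515000))/2 = -0.882500
  f(c_3) = f(-0.882500) = 0.844978
  f(a) × f(c) < 0, new interval: [-1.250000, -0.882500]
Iteration 4:
  c_4 = (-1.250000 + (-0.882500))/2 = -1.066250
  f(c_4) = f(-1.066250) = -0.561014
  f(a) × f(c) ≥ 0, new interval: [-1.066250, -0.882500]
Iteration 5:
  c_5 = (-1.066250 + (-0.882500))/2 = -0.974375
  f(c_5) = f(-0.974375) = 0.200420
  f(a) × f(c) < 0, new interval: [-1.066250, -0.974375]

After 5 iteration(s), the approximation is c_5 = -0.974375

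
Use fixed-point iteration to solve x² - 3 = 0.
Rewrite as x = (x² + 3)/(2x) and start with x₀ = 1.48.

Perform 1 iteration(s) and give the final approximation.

Equation: x² - 3 = 0
Fixed-point form: x = (x² + 3)/(2x)
x₀ = 1.48

x_1 = g(1.480000) = 1.753514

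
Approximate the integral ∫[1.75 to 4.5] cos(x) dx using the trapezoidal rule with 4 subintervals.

f(x) = cos(x)
a = 1.75, b = 4.5, n = 4
h = (b - a)/n = 0.687500

Trapezoidal rule: (h/2)[f(x₀) + 2f(x₁) + 2f(x₂) + ... + f(xₙ)]

x_0 = 1.7500, f(x_0) = -0.178246, coefficient = 1
x_1 = 2.4375, f(x_1) = -0.762199, coefficient = 2
x_2 = 3.1250, f(x_2) = -0.999862, coefficient = 2
x_3 = 3.8125, f(x_3) = -0.783258, coefficient = 2
x_4 = 4.5000, f(x_4) = -0.210796, coefficient = 1

I ≈ (0.687500/2) × -5.479681 = -1.883640
Exact value: -1.961516
Error: 0.077876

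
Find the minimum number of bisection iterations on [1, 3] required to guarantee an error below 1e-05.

We need (b-a)/2^n ≤ 1e-05
(3 - 1)/2^n ≤ 1e-05
2/2^n ≤ 1e-05
2^n ≥ 200000
n ≥ log₂(200000) = 17.61
n ≥ 18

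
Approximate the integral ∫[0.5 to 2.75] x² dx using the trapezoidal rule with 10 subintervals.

f(x) = x²
a = 0.5, b = 2.75, n = 10
h = (b - a)/n = 0.225000

Trapezoidal rule: (h/2)[f(x₀) + 2f(x₁) + 2f(x₂) + ... + f(xₙ)]

x_0 = 0.5000, f(x_0) = 0.250000, coefficient = 1
x_1 = 0.7250, f(x_1) = 0.525625, coefficient = 2
x_2 = 0.9500, f(x_2) = 0.902500, coefficient = 2
x_3 = 1.1750, f(x_3) = 1.380625, coefficient = 2
x_4 = 1.4000, f(x_4) = 1.960000, coefficient = 2
x_5 = 1.6250, f(x_5) = 2.640625, coefficient = 2
x_6 = 1.8500, f(x_6) = 3.422500, coefficient = 2
x_7 = 2.0750, f(x_7) = 4.305625, coefficient = 2
x_8 = 2.3000, f(x_8) = 5.290000, coefficient = 2
x_9 = 2.5250, f(x_9) = 6.375625, coefficient = 2
x_10 = 2.7500, f(x_10) = 7.562500, coefficient = 1

I ≈ (0.225000/2) × 61.418750 = 6.909609
Exact value: 6.890625
Error: 0.018984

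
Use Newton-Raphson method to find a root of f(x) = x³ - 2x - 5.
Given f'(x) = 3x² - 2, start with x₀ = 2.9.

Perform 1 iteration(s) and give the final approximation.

f(x) = x³ - 2x - 5
f'(x) = 3x² - 2
x₀ = 2.9

Newton-Raphson formula: x_{n+1} = x_n - f(x_n)/f'(x_n)

Iteration 1:
  f(2.900000) = 13.589000
  f'(2.900000) = 23.230000
  x_1 = 2.900000 - 13.589000/23.230000 = 2.315024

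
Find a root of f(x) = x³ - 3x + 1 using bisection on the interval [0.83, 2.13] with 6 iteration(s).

f(x) = x³ - 3x + 1
Initial interval: [0.83, 2.13]

Iteration 1:
  c_1 = (0.830000 + 2.130000)/2 = 1.480000
  f(c_1) = f(1.480000) = -0.198208
  f(a) × f(c) ≥ 0, new interval: [1.480000, 2.130000]
Iteration 2:
  c_2 = (1.480000 + 2.130000)/2 = 1.805000
  f(c_2) = f(1.805000) = 1.465735
  f(a) × f(c) < 0, new interval: [1.480000, 1.805000]
Iteration 3:
  c_3 = (1.480000 + 1.805000)/2 = 1.642500
  f(c_3) = f(1.642500) = 0.503647
  f(a) × f(c) < 0, new interval: [1.480000, 1.642500]
Iteration 4:
  c_4 = (1.480000 + 1.642500)/2 = 1.561250
  f(c_4) = f(1.561250) = 0.121799
  f(a) × f(c) < 0, new interval: [1.480000, 1.561250]
Iteration 5:
  c_5 = (1.480000 + 1.561250)/2 = 1.520625
  f(c_5) = f(1.520625) = -0.045733
  f(a) × f(c) ≥ 0, new interval: [1.520625, 1.561250]
Iteration 6:
  c_6 = (1.520625 + 1.561250)/2 = 1.540938
  f(c_6) = f(1.540938) = 0.036126
  f(a) × f(c) < 0, new interval: [1.520625, 1.540938]

After 6 iteration(s), the approximation is c_6 = 1.540938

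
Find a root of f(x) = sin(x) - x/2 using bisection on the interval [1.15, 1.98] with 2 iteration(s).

f(x) = sin(x) - x/2
Initial interval: [1.15, 1.98]

Iteration 1:
  c_1 = (1.150000 + 1.980000)/2 = 1.565000
  f(c_1) = f(1.565000) = 0.217483
  f(a) × f(c) ≥ 0, new interval: [1.565000, 1.980000]
Iteration 2:
  c_2 = (1.565000 + 1.980000)/2 = 1.772500
  f(c_2) = f(1.772500) = 0.093477
  f(a) × f(c) ≥ 0, new interval: [1.772500, 1.980000]

After 2 iteration(s), the approximation is c_2 = 1.772500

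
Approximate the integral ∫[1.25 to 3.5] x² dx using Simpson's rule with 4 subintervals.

f(x) = x²
a = 1.25, b = 3.5, n = 4
h = (b - a)/n = 0.562500

Simpson's rule: (h/3)[f(x₀) + 4f(x₁) + 2f(x₂) + ... + f(xₙ)]

x_0 = 1.2500, f(x_0) = 1.562500, coefficient = 1
x_1 = 1.8125, f(x_1) = 3.285156, coefficient = 4
x_2 = 2.3750, f(x_2) = 5.640625, coefficient = 2
x_3 = 2.9375, f(x_3) = 8.628906, coefficient = 4
x_4 = 3.5000, f(x_4) = 12.250000, coefficient = 1

I ≈ (0.562500/3) × 72.750000 = 13.640625
Exact value: 13.640625
Error: 0.000000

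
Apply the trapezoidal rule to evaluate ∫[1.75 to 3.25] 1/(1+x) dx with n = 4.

f(x) = 1/(1+x)
a = 1.75, b = 3.25, n = 4
h = (b - a)/n = 0.375000

Trapezoidal rule: (h/2)[f(x₀) + 2f(x₁) + 2f(x₂) + ... + f(xₙ)]

x_0 = 1.7500, f(x_0) = 0.363636, coefficient = 1
x_1 = 2.1250, f(x_1) = 0.320000, coefficient = 2
x_2 = 2.5000, f(x_2) = 0.285714, coefficient = 2
x_3 = 2.8750, f(x_3) = 0.258065, coefficient = 2
x_4 = 3.2500, f(x_4) = 0.235294, coefficient = 1

I ≈ (0.375000/2) × 2.326488 = 0.436217
Exact value: 0.435318
Error: 0.000898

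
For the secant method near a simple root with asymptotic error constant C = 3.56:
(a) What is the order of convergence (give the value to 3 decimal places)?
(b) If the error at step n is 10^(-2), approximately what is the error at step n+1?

(a) Secant method has superlinear convergence with order φ = (1+√5)/2 ≈ 1.618.
    This means |e_{n+1}| ≈ C|e_n|^1.618.

(b) With |e_n| = 10^(-2) and C = 3.56:
    |e_{n+1}| ≈ 3.56 × (10^(-2))^1.618 = 3.56 × 10^(-3.24)

(a) ≈ 1.618 (golden ratio); (b) |e_{n+1}| ≈ 2.067e-03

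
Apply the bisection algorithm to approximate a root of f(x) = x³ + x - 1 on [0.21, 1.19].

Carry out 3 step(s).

f(x) = x³ + x - 1
Initial interval: [0.21, 1.19]

Iteration 1:
  c_1 = (0.210000 + 1.190000)/2 = 0.700000
  f(c_1) = f(0.700000) = 0.043000
  f(a) × f(c) < 0, new interval: [0.210000, 0.700000]
Iteration 2:
  c_2 = (0.210000 + 0.700000)/2 = 0.455000
  f(c_2) = f(0.455000) = -0.450804
  f(a) × f(c) ≥ 0, new interval: [0.455000, 0.700000]
Iteration 3:
  c_3 = (0.455000 + 0.700000)/2 = 0.577500
  f(c_3) = f(0.577500) = -0.229900
  f(a) × f(c) ≥ 0, new interval: [0.577500, 0.700000]

After 3 iteration(s), the approximation is c_3 = 0.577500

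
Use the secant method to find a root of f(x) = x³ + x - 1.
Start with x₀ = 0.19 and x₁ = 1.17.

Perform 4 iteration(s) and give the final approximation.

f(x) = x³ + x - 1
x₀ = 0.19, x₁ = 1.17

Secant formula: x_{n+1} = x_n - f(x_n)(x_n - x_{n-1})/(f(x_n) - f(x_{n-1}))

Iteration 1:
  f(0.190000) = -0.803141
  f(1.170000) = 1.771613
  x_2 = 1.170000 - 1.771613×(1.170000 - 0.190000)/(1.771613 - (-0.803141))
       = 0.495691
Iteration 2:
  f(1.170000) = 1.771613
  f(0.495691) = -0.382514
  x_3 = 0.495691 - (-0.382514)×(0.495691 - 1.170000)/(-0.382514 - 1.771613)
       = 0.615429
Iteration 3:
  f(0.495691) = -0.382514
  f(0.615429) = -0.151475
  x_4 = 0.615429 - (-0.151475)×(0.615429 - 0.495691)/(-0.151475 - (-0.382514))
       = 0.693933
Iteration 4:
  f(0.615429) = -0.151475
  f(0.693933) = 0.028092
  x_5 = 0.693933 - 0.028092×(0.693933 - 0.615429)/(0.028092 - (-0.151475))
       = 0.681652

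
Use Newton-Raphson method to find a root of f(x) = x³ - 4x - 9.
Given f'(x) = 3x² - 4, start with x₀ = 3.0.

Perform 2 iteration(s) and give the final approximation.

f(x) = x³ - 4x - 9
f'(x) = 3x² - 4
x₀ = 3.0

Newton-Raphson formula: x_{n+1} = x_n - f(x_n)/f'(x_n)

Iteration 1:
  f(3.000000) = 6.000000
  f'(3.000000) = 23.000000
  x_1 = 3.000000 - 6.000000/23.000000 = 2.739130
Iteration 2:
  f(2.739130) = 0.594723
  f'(2.739130) = 18.508507
  x_2 = 2.739130 - 0.594723/18.508507 = 2.706998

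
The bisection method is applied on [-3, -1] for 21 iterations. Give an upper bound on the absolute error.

Bisection error bound: |error| ≤ (b-a)/2^n
|error| ≤ (-1 - (-3))/2^21 = 2/2^21
|error| ≤ 0.0000009537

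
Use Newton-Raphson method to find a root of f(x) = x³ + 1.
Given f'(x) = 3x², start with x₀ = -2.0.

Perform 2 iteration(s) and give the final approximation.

f(x) = x³ + 1
f'(x) = 3x²
x₀ = -2.0

Newton-Raphson formula: x_{n+1} = x_n - f(x_n)/f'(x_n)

Iteration 1:
  f(-2.000000) = -7.000000
  f'(-2.000000) = 12.000000
  x_1 = -2.000000 - (-7.000000)/12.000000 = -1.416667
Iteration 2:
  f(-1.416667) = -1.843171
  f'(-1.416667) = 6.020833
  x_2 = -1.416667 - (-1.843171)/6.020833 = -1.110534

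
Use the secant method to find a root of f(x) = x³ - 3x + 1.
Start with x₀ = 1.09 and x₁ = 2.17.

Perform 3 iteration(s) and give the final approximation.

f(x) = x³ - 3x + 1
x₀ = 1.09, x₁ = 2.17

Secant formula: x_{n+1} = x_n - f(x_n)(x_n - x_{n-1})/(f(x_n) - f(x_{n-1}))

Iteration 1:
  f(1.090000) = -0.974971
  f(2.170000) = 4.708313
  x_2 = 2.170000 - 4.708313×(2.170000 - 1.090000)/(4.708313 - (-0.974971))
       = 1.275275
Iteration 2:
  f(2.170000) = 4.708313
  f(1.275275) = -0.751812
  x_3 = 1.275275 - (-0.751812)×(1.275275 - 2.170000)/(-0.751812 - 4.708313)
       = 1.398471
Iteration 3:
  f(1.275275) = -0.751812
  f(1.398471) = -0.460395
  x_4 = 1.398471 - (-0.460395)×(1.398471 - 1.275275)/(-0.460395 - (-0.751812))
       = 1.593101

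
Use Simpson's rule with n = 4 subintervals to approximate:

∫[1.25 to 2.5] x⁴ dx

f(x) = x⁴
a = 1.25, b = 2.5, n = 4
h = (b - a)/n = 0.312500

Simpson's rule: (h/3)[f(x₀) + 4f(x₁) + 2f(x₂) + ... + f(xₙ)]

x_0 = 1.2500, f(x_0) = 2.441406, coefficient = 1
x_1 = 1.5625, f(x_1) = 5.960464, coefficient = 4
x_2 = 1.8750, f(x_2) = 12.359619, coefficient = 2
x_3 = 2.1875, f(x_3) = 22.897720, coefficient = 4
x_4 = 2.5000, f(x_4) = 39.062500, coefficient = 1

I ≈ (0.312500/3) × 181.655884 = 18.922488
Exact value: 18.920898
Error: 0.001589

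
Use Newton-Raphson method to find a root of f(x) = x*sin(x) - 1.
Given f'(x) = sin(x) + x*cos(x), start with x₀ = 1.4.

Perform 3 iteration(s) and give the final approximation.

f(x) = x*sin(x) - 1
f'(x) = sin(x) + x*cos(x)
x₀ = 1.4

Newton-Raphson formula: x_{n+1} = x_n - f(x_n)/f'(x_n)

Iteration 1:
  f(1.400000) = 0.379630
  f'(1.400000) = 1.223404
  x_1 = 1.400000 - 0.379630/1.223404 = 1.089694
Iteration 2:
  f(1.089694) = -0.034002
  f'(1.089694) = 1.390749
  x_2 = 1.089694 - (-0.034002)/1.390749 = 1.114143
Iteration 3:
  f(1.114143) = -0.000020
  f'(1.114143) = 1.388811
  x_3 = 1.114143 - (-0.000020)/1.388811 = 1.114157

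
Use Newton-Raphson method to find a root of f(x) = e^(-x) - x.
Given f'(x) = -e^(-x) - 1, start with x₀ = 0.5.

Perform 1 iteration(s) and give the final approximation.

f(x) = e^(-x) - x
f'(x) = -e^(-x) - 1
x₀ = 0.5

Newton-Raphson formula: x_{n+1} = x_n - f(x_n)/f'(x_n)

Iteration 1:
  f(0.500000) = 0.106531
  f'(0.500000) = -1.606531
  x_1 = 0.500000 - 0.106531/(-1.606531) = 0.566311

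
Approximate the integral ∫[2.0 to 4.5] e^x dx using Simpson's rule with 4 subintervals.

f(x) = e^x
a = 2.0, b = 4.5, n = 4
h = (b - a)/n = 0.625000

Simpson's rule: (h/3)[f(x₀) + 4f(x₁) + 2f(x₂) + ... + f(xₙ)]

x_0 = 2.0000, f(x_0) = 7.389056, coefficient = 1
x_1 = 2.6250, f(x_1) = 13.804574, coefficient = 4
x_2 = 3.2500, f(x_2) = 25.790340, coefficient = 2
x_3 = 3.8750, f(x_3) = 48.182698, coefficient = 4
x_4 = 4.5000, f(x_4) = 90.017131, coefficient = 1

I ≈ (0.625000/3) × 396.935957 = 82.694991
Exact value: 82.628075
Error: 0.066916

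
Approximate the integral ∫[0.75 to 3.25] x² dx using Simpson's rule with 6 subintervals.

f(x) = x²
a = 0.75, b = 3.25, n = 6
h = (b - a)/n = 0.416667

Simpson's rule: (h/3)[f(x₀) + 4f(x₁) + 2f(x₂) + ... + f(xₙ)]

x_0 = 0.7500, f(x_0) = 0.562500, coefficient = 1
x_1 = 1.1667, f(x_1) = 1.361111, coefficient = 4
x_2 = 1.5833, f(x_2) = 2.506944, coefficient = 2
x_3 = 2.0000, f(x_3) = 4.000000, coefficient = 4
x_4 = 2.4167, f(x_4) = 5.840278, coefficient = 2
x_5 = 2.8333, f(x_5) = 8.027778, coefficient = 4
x_6 = 3.2500, f(x_6) = 10.562500, coefficient = 1

I ≈ (0.416667/3) × 81.375000 = 11.302083
Exact value: 11.302083
Error: 0.000000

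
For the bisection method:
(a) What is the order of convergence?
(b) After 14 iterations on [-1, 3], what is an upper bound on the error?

(a) Bisection has linear (order 1) convergence; the error is halved each step.

(b) Error bound = (b-a)/2^n = (3 - (-1))/2^{14}
    = 4/2^{14}

(a) 1 (linear); (b) error ≤ 2.44e-04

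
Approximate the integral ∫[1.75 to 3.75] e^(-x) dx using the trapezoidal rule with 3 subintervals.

f(x) = e^(-x)
a = 1.75, b = 3.75, n = 3
h = (b - a)/n = 0.666667

Trapezoidal rule: (h/2)[f(x₀) + 2f(x₁) + 2f(x₂) + ... + f(xₙ)]

x_0 = 1.7500, f(x_0) = 0.173774, coefficient = 1
x_1 = 2.4167, f(x_1) = 0.089219, coefficient = 2
x_2 = 3.0833, f(x_2) = 0.045806, coefficient = 2
x_3 = 3.7500, f(x_3) = 0.023518, coefficient = 1

I ≈ (0.666667/2) × 0.467341 = 0.155780
Exact value: 0.150256
Error: 0.005524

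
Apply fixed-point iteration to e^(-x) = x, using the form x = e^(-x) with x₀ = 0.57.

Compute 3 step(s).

Equation: e^(-x) = x
Fixed-point form: x = e^(-x)
x₀ = 0.57

x_1 = g(0.570000) = 0.565525
x_2 = g(0.565525) = 0.568062
x_3 = g(0.568062) = 0.566623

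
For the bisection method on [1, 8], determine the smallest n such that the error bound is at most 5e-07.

We need (b-a)/2^n ≤ 5e-07
(8 - 1)/2^n ≤ 5e-07
7/2^n ≤ 5e-07
2^n ≥ 14000000
n ≥ log₂(14000000) = 23.74
n ≥ 24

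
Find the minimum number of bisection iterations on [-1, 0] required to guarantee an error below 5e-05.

We need (b-a)/2^n ≤ 5e-05
(0 - (-1))/2^n ≤ 5e-05
1/2^n ≤ 5e-05
2^n ≥ 20000
n ≥ log₂(20000) = 14.29
n ≥ 15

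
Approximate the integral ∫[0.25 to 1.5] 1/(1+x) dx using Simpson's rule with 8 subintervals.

f(x) = 1/(1+x)
a = 0.25, b = 1.5, n = 8
h = (b - a)/n = 0.156250

Simpson's rule: (h/3)[f(x₀) + 4f(x₁) + 2f(x₂) + ... + f(xₙ)]

x_0 = 0.2500, f(x_0) = 0.800000, coefficient = 1
x_1 = 0.4062, f(x_1) = 0.711111, coefficient = 4
x_2 = 0.5625, f(x_2) = 0.640000, coefficient = 2
x_3 = 0.7188, f(x_3) = 0.581818, coefficient = 4
x_4 = 0.8750, f(x_4) = 0.533333, coefficient = 2
x_5 = 1.0312, f(x_5) = 0.492308, coefficient = 4
x_6 = 1.1875, f(x_6) = 0.457143, coefficient = 2
x_7 = 1.3438, f(x_7) = 0.426667, coefficient = 4
x_8 = 1.5000, f(x_8) = 0.400000, coefficient = 1

I ≈ (0.156250/3) × 13.308567 = 0.693155
Exact value: 0.693147
Error: 0.000007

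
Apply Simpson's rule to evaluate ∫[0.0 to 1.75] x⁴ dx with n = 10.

f(x) = x⁴
a = 0.0, b = 1.75, n = 10
h = (b - a)/n = 0.175000

Simpson's rule: (h/3)[f(x₀) + 4f(x₁) + 2f(x₂) + ... + f(xₙ)]

x_0 = 0.0000, f(x_0) = 0.000000, coefficient = 1
x_1 = 0.1750, f(x_1) = 0.000938, coefficient = 4
x_2 = 0.3500, f(x_2) = 0.015006, coefficient = 2
x_3 = 0.5250, f(x_3) = 0.075969, coefficient = 4
x_4 = 0.7000, f(x_4) = 0.240100, coefficient = 2
x_5 = 0.8750, f(x_5) = 0.586182, coefficient = 4
x_6 = 1.0500, f(x_6) = 1.215506, coefficient = 2
x_7 = 1.2250, f(x_7) = 2.251875, coefficient = 4
x_8 = 1.4000, f(x_8) = 3.841600, coefficient = 2
x_9 = 1.5750, f(x_9) = 6.153500, coefficient = 4
x_10 = 1.7500, f(x_10) = 9.378906, coefficient = 1

I ≈ (0.175000/3) × 56.277189 = 3.282836
Exact value: 3.282617
Error: 0.000219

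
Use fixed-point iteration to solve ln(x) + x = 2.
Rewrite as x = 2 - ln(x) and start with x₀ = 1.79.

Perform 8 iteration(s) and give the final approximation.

Equation: ln(x) + x = 2
Fixed-point form: x = 2 - ln(x)
x₀ = 1.79

x_1 = g(1.790000) = 1.417784
x_2 = g(1.417784) = 1.650905
x_3 = g(1.650905) = 1.498677
x_4 = g(1.498677) = 1.595418
x_5 = g(1.595418) = 1.532865
x_6 = g(1.532865) = 1.572862
x_7 = g(1.572862) = 1.547103
x_8 = g(1.547103) = 1.563616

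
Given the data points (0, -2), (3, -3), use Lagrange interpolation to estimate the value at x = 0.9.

Lagrange interpolation formula:
P(x) = Σ yᵢ × Lᵢ(x)
where Lᵢ(x) = Π_{j≠i} (x - xⱼ)/(xᵢ - xⱼ)

L_0(0.9) = (0.9 - 3)/(0 - 3) = 0.700000
L_1(0.9) = (0.9 - 0)/(3 - 0) = 0.300000

P(0.9) = (-2)×L_0(0.9) + (-3)×L_1(0.9)
P(0.9) = -2.300000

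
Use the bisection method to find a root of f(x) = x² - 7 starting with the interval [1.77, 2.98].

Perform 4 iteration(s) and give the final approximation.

f(x) = x² - 7
Initial interval: [1.77, 2.98]

Iteration 1:
  c_1 = (1.770000 + 2.980000)/2 = 2.375000
  f(c_1) = f(2.375000) = -1.359375
  f(a) × f(c) ≥ 0, new interval: [2.375000, 2.980000]
Iteration 2:
  c_2 = (2.375000 + 2.980000)/2 = 2.677500
  f(c_2) = f(2.677500) = 0.169006
  f(a) × f(c) < 0, new interval: [2.375000, 2.677500]
Iteration 3:
  c_3 = (2.375000 + 2.677500)/2 = 2.526250
  f(c_3) = f(2.526250) = -0.618061
  f(a) × f(c) ≥ 0, new interval: [2.526250, 2.677500]
Iteration 4:
  c_4 = (2.526250 + 2.677500)/2 = 2.601875
  f(c_4) = f(2.601875) = -0.230246
  f(a) × f(c) ≥ 0, new interval: [2.601875, 2.677500]

After 4 iteration(s), the approximation is c_4 = 2.601875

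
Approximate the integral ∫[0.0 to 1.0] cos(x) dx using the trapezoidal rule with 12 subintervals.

f(x) = cos(x)
a = 0.0, b = 1.0, n = 12
h = (b - a)/n = 0.083333

Trapezoidal rule: (h/2)[f(x₀) + 2f(x₁) + 2f(x₂) + ... + f(xₙ)]

x_0 = 0.0000, f(x_0) = 1.000000, coefficient = 1
x_1 = 0.0833, f(x_1) = 0.996530, coefficient = 2
x_2 = 0.1667, f(x_2) = 0.986143, coefficient = 2
x_3 = 0.2500, f(x_3) = 0.968912, coefficient = 2
x_4 = 0.3333, f(x_4) = 0.944957, coefficient = 2
x_5 = 0.4167, f(x_5) = 0.914443, coefficient = 2
x_6 = 0.5000, f(x_6) = 0.877583, coefficient = 2
x_7 = 0.5833, f(x_7) = 0.834631, coefficient = 2
x_8 = 0.6667, f(x_8) = 0.785887, coefficient = 2
x_9 = 0.7500, f(x_9) = 0.731689, coefficient = 2
x_10 = 0.8333, f(x_10) = 0.672412, coefficient = 2
x_11 = 0.9167, f(x_11) = 0.608469, coefficient = 2
x_12 = 1.0000, f(x_12) = 0.540302, coefficient = 1

I ≈ (0.083333/2) × 20.183615 = 0.840984
Exact value: 0.841471
Error: 0.000487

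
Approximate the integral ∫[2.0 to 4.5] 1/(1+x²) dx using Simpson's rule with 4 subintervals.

f(x) = 1/(1+x²)
a = 2.0, b = 4.5, n = 4
h = (b - a)/n = 0.625000

Simpson's rule: (h/3)[f(x₀) + 4f(x₁) + 2f(x₂) + ... + f(xₙ)]

x_0 = 2.0000, f(x_0) = 0.200000, coefficient = 1
x_1 = 2.6250, f(x_1) = 0.126733, coefficient = 4
x_2 = 3.2500, f(x_2) = 0.086486, coefficient = 2
x_3 = 3.8750, f(x_3) = 0.062439, coefficient = 4
x_4 = 4.5000, f(x_4) = 0.047059, coefficient = 1

I ≈ (0.625000/3) × 1.176719 = 0.245150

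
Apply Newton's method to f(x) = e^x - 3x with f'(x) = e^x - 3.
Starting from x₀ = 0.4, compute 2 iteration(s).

f(x) = e^x - 3x
f'(x) = e^x - 3
x₀ = 0.4

Newton-Raphson formula: x_{n+1} = x_n - f(x_n)/f'(x_n)

Iteration 1:
  f(0.400000) = 0.291825
  f'(0.400000) = -1.508175
  x_1 = 0.400000 - 0.291825/(-1.508175) = 0.593495
Iteration 2:
  f(0.593495) = 0.029819
  f'(0.593495) = -1.189695
  x_2 = 0.593495 - 0.029819/(-1.189695) = 0.618560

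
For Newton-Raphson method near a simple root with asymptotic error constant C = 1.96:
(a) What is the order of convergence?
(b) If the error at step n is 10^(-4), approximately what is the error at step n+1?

(a) Newton-Raphson has quadratic (order 2) convergence near simple roots.
    This means |e_{n+1}| ≈ C|e_n|².

(b) With |e_n| = 10^(-4) and C = 1.96:
    |e_{n+1}| ≈ 1.96 × (10^(-4))² = 1.96 × 10^(-8)

(a) 2 (quadratic); (b) |e_{n+1}| ≈ 1.960e-08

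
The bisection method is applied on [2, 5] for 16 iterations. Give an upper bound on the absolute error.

Bisection error bound: |error| ≤ (b-a)/2^n
|error| ≤ (5 - 2)/2^16 = 3/2^16
|error| ≤ 0.0000457764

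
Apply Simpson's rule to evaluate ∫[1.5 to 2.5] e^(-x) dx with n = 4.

f(x) = e^(-x)
a = 1.5, b = 2.5, n = 4
h = (b - a)/n = 0.250000

Simpson's rule: (h/3)[f(x₀) + 4f(x₁) + 2f(x₂) + ... + f(xₙ)]

x_0 = 1.5000, f(x_0) = 0.223130, coefficient = 1
x_1 = 1.7500, f(x_1) = 0.173774, coefficient = 4
x_2 = 2.0000, f(x_2) = 0.135335, coefficient = 2
x_3 = 2.2500, f(x_3) = 0.105399, coefficient = 4
x_4 = 2.5000, f(x_4) = 0.082085, coefficient = 1

I ≈ (0.250000/3) × 1.692578 = 0.141048
Exact value: 0.141045
Error: 0.000003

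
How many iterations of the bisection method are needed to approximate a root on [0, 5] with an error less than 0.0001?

We need (b-a)/2^n ≤ 0.0001
(5 - 0)/2^n ≤ 0.0001
5/2^n ≤ 0.0001
2^n ≥ 50000
n ≥ log₂(50000) = 15.61
n ≥ 16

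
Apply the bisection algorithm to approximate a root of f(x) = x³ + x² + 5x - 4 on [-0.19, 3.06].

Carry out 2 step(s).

f(x) = x³ + x² + 5x - 4
Initial interval: [-0.19, 3.06]

Iteration 1:
  c_1 = (-0.190000 + 3.060000)/2 = 1.435000
  f(c_1) = f(1.435000) = 8.189213
  f(a) × f(c) < 0, new interval: [-0.190000, 1.435000]
Iteration 2:
  c_2 = (-0.190000 + 1.435000)/2 = 0.622500
  f(c_2) = f(0.622500) = -0.258771
  f(a) × f(c) ≥ 0, new interval: [0.622500, 1.435000]

After 2 iteration(s), the approximation is c_2 = 0.622500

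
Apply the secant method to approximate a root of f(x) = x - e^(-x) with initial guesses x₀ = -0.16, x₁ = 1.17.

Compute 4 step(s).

f(x) = x - e^(-x)
x₀ = -0.16, x₁ = 1.17

Secant formula: x_{n+1} = x_n - f(x_n)(x_n - x_{n-1})/(f(x_n) - f(x_{n-1}))

Iteration 1:
  f(-0.160000) = -1.333511
  f(1.170000) = 0.859633
  x_2 = 1.170000 - 0.859633×(1.170000 - (-0.160000))/(0.859633 - (-1.333511))
       = 0.648688
Iteration 2:
  f(1.170000) = 0.859633
  f(0.648688) = 0.125957
  x_3 = 0.648688 - 0.125957×(0.648688 - 1.170000)/(0.125957 - 0.859633)
       = 0.559190
Iteration 3:
  f(0.648688) = 0.125957
  f(0.559190) = -0.012483
  x_4 = 0.559190 - (-0.012483)×(0.559190 - 0.648688)/(-0.012483 - 0.125957)
       = 0.567259
Iteration 4:
  f(0.559190) = -0.012483
  f(0.567259) = 0.000182
  x_5 = 0.567259 - 0.000182×(0.567259 - 0.559190)/(0.000182 - (-0.012483))
       = 0.567143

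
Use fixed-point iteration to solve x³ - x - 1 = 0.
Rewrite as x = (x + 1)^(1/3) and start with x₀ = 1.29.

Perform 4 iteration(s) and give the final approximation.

Equation: x³ - x - 1 = 0
Fixed-point form: x = (x + 1)^(1/3)
x₀ = 1.29

x_1 = g(1.290000) = 1.318090
x_2 = g(1.318090) = 1.323458
x_3 = g(1.323458) = 1.324479
x_4 = g(1.324479) = 1.324672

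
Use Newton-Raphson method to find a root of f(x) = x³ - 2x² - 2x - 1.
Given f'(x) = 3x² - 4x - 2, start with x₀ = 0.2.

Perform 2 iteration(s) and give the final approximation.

f(x) = x³ - 2x² - 2x - 1
f'(x) = 3x² - 4x - 2
x₀ = 0.2

Newton-Raphson formula: x_{n+1} = x_n - f(x_n)/f'(x_n)

Iteration 1:
  f(0.200000) = -1.472000
  f'(0.200000) = -2.680000
  x_1 = 0.200000 - (-1.472000)/(-2.680000) = -0.349254
Iteration 2:
  f(-0.349254) = -0.588050
  f'(-0.349254) = -0.237051
  x_2 = -0.349254 - (-0.588050)/(-0.237051) = -2.829949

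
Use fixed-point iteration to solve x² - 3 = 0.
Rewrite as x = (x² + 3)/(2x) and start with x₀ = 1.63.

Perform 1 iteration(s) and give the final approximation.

Equation: x² - 3 = 0
Fixed-point form: x = (x² + 3)/(2x)
x₀ = 1.63

x_1 = g(1.630000) = 1.735245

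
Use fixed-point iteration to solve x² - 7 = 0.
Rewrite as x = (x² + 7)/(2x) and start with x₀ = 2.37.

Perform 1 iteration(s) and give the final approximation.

Equation: x² - 7 = 0
Fixed-point form: x = (x² + 7)/(2x)
x₀ = 2.37

x_1 = g(2.370000) = 2.661793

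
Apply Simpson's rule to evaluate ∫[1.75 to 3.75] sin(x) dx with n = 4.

f(x) = sin(x)
a = 1.75, b = 3.75, n = 4
h = (b - a)/n = 0.500000

Simpson's rule: (h/3)[f(x₀) + 4f(x₁) + 2f(x₂) + ... + f(xₙ)]

x_0 = 1.7500, f(x_0) = 0.983986, coefficient = 1
x_1 = 2.2500, f(x_1) = 0.778073, coefficient = 4
x_2 = 2.7500, f(x_2) = 0.381661, coefficient = 2
x_3 = 3.2500, f(x_3) = -0.108195, coefficient = 4
x_4 = 3.7500, f(x_4) = -0.571561, coefficient = 1

I ≈ (0.500000/3) × 3.855259 = 0.642543
Exact value: 0.642313
Error: 0.000230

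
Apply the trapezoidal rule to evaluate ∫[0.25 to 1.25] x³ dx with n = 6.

f(x) = x³
a = 0.25, b = 1.25, n = 6
h = (b - a)/n = 0.166667

Trapezoidal rule: (h/2)[f(x₀) + 2f(x₁) + 2f(x₂) + ... + f(xₙ)]

x_0 = 0.2500, f(x_0) = 0.015625, coefficient = 1
x_1 = 0.4167, f(x_1) = 0.072338, coefficient = 2
x_2 = 0.5833, f(x_2) = 0.198495, coefficient = 2
x_3 = 0.7500, f(x_3) = 0.421875, coefficient = 2
x_4 = 0.9167, f(x_4) = 0.770255, coefficient = 2
x_5 = 1.0833, f(x_5) = 1.271412, coefficient = 2
x_6 = 1.2500, f(x_6) = 1.953125, coefficient = 1

I ≈ (0.166667/2) × 7.437500 = 0.619792
Exact value: 0.609375
Error: 0.010417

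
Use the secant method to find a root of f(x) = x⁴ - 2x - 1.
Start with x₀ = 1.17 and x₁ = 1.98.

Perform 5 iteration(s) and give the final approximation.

f(x) = x⁴ - 2x - 1
x₀ = 1.17, x₁ = 1.98

Secant formula: x_{n+1} = x_n - f(x_n)(x_n - x_{n-1})/(f(x_n) - f(x_{n-1}))

Iteration 1:
  f(1.170000) = -1.466113
  f(1.980000) = 10.409536
  x_2 = 1.980000 - 10.409536×(1.980000 - 1.170000)/(10.409536 - (-1.466113))
       = 1.269999
Iteration 2:
  f(1.980000) = 10.409536
  f(1.269999) = -0.938561
  x_3 = 1.269999 - (-0.938561)×(1.269999 - 1.980000)/(-0.938561 - 10.409536)
       = 1.328721
Iteration 3:
  f(1.269999) = -0.938561
  f(1.328721) = -0.540457
  x_4 = 1.328721 - (-0.540457)×(1.328721 - 1.269999)/(-0.540457 - (-0.938561))
       = 1.408440
Iteration 4:
  f(1.328721) = -0.540457
  f(1.408440) = 0.118197
  x_5 = 1.408440 - 0.118197×(1.408440 - 1.328721)/(0.118197 - (-0.540457))
       = 1.394134
Iteration 5:
  f(1.408440) = 0.118197
  f(1.394134) = -0.010650
  x_6 = 1.394134 - (-0.010650)×(1.394134 - 1.408440)/(-0.010650 - 0.118197)
       = 1.395316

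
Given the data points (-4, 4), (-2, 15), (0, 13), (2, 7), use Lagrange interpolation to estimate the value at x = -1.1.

Lagrange interpolation formula:
P(x) = Σ yᵢ × Lᵢ(x)
where Lᵢ(x) = Π_{j≠i} (x - xⱼ)/(xᵢ - xⱼ)

L_0(-1.1) = (-1.1 - (-2))/(-4 - (-2)) × (-1.1 - 0)/(-4 - 0) × (-1.1 - 2)/(-4 - 2) = -0.063938
L_1(-1.1) = (-1.1 - (-4))/(-2 - (-4)) × (-1.1 - 0)/(-2 - 0) × (-1.1 - 2)/(-2 - 2) = 0.618062
L_2(-1.1) = (-1.1 - (-4))/(0 - (-4)) × (-1.1 - (-2))/(0 - (-2)) × (-1.1 - 2)/(0 - 2) = 0.505687
L_3(-1.1) = (-1.1 - (-4))/(2 - (-4)) × (-1.1 - (-2))/(2 - (-2)) × (-1.1 - 0)/(2 - 0) = -0.059812

P(-1.1) = 4×L_0(-1.1) + 15×L_1(-1.1) + 13×L_2(-1.1) + 7×L_3(-1.1)
P(-1.1) = 15.170437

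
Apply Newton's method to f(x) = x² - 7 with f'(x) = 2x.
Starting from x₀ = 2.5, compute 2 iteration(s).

f(x) = x² - 7
f'(x) = 2x
x₀ = 2.5

Newton-Raphson formula: x_{n+1} = x_n - f(x_n)/f'(x_n)

Iteration 1:
  f(2.500000) = -0.750000
  f'(2.500000) = 5.000000
  x_1 = 2.500000 - (-0.750000)/5.000000 = 2.650000
Iteration 2:
  f(2.650000) = 0.022500
  f'(2.650000) = 5.300000
  x_2 = 2.650000 - 0.022500/5.300000 = 2.645755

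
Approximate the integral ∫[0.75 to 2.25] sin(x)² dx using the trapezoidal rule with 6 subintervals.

f(x) = sin(x)²
a = 0.75, b = 2.25, n = 6
h = (b - a)/n = 0.250000

Trapezoidal rule: (h/2)[f(x₀) + 2f(x₁) + 2f(x₂) + ... + f(xₙ)]

x_0 = 0.7500, f(x_0) = 0.464631, coefficient = 1
x_1 = 1.0000, f(x_1) = 0.708073, coefficient = 2
x_2 = 1.2500, f(x_2) = 0.900572, coefficient = 2
x_3 = 1.5000, f(x_3) = 0.994996, coefficient = 2
x_4 = 1.7500, f(x_4) = 0.968228, coefficient = 2
x_5 = 2.0000, f(x_5) = 0.826822, coefficient = 2
x_6 = 2.2500, f(x_6) = 0.605398, coefficient = 1

I ≈ (0.250000/2) × 9.867413 = 1.233427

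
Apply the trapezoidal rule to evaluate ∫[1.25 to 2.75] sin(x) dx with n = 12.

f(x) = sin(x)
a = 1.25, b = 2.75, n = 12
h = (b - a)/n = 0.125000

Trapezoidal rule: (h/2)[f(x₀) + 2f(x₁) + 2f(x₂) + ... + f(xₙ)]

x_0 = 1.2500, f(x_0) = 0.948985, coefficient = 1
x_1 = 1.3750, f(x_1) = 0.980893, coefficient = 2
x_2 = 1.5000, f(x_2) = 0.997495, coefficient = 2
x_3 = 1.6250, f(x_3) = 0.998531, coefficient = 2
x_4 = 1.7500, f(x_4) = 0.983986, coefficient = 2
x_5 = 1.8750, f(x_5) = 0.954086, coefficient = 2
x_6 = 2.0000, f(x_6) = 0.909297, coefficient = 2
x_7 = 2.1250, f(x_7) = 0.850320, coefficient = 2
x_8 = 2.2500, f(x_8) = 0.778073, coefficient = 2
x_9 = 2.3750, f(x_9) = 0.693685, coefficient = 2
x_10 = 2.5000, f(x_10) = 0.598472, coefficient = 2
x_11 = 2.6250, f(x_11) = 0.493920, coefficient = 2
x_12 = 2.7500, f(x_12) = 0.381661, coefficient = 1

I ≈ (0.125000/2) × 19.808164 = 1.238010
Exact value: 1.239625
Error: 0.001615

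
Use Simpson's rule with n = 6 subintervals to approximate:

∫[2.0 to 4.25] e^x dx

f(x) = e^x
a = 2.0, b = 4.25, n = 6
h = (b - a)/n = 0.375000

Simpson's rule: (h/3)[f(x₀) + 4f(x₁) + 2f(x₂) + ... + f(xₙ)]

x_0 = 2.0000, f(x_0) = 7.389056, coefficient = 1
x_1 = 2.3750, f(x_1) = 10.751013, coefficient = 4
x_2 = 2.7500, f(x_2) = 15.642632, coefficient = 2
x_3 = 3.1250, f(x_3) = 22.759895, coefficient = 4
x_4 = 3.5000, f(x_4) = 33.115452, coefficient = 2
x_5 = 3.8750, f(x_5) = 48.182698, coefficient = 4
x_6 = 4.2500, f(x_6) = 70.105412, coefficient = 1

I ≈ (0.375000/3) × 501.785062 = 62.723133
Exact value: 62.716356
Error: 0.006777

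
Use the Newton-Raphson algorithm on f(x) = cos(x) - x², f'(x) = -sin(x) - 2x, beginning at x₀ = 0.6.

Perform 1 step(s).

f(x) = cos(x) - x²
f'(x) = -sin(x) - 2x
x₀ = 0.6

Newton-Raphson formula: x_{n+1} = x_n - f(x_n)/f'(x_n)

Iteration 1:
  f(0.600000) = 0.465336
  f'(0.600000) = -1.764642
  x_1 = 0.600000 - 0.465336/(-1.764642) = 0.863700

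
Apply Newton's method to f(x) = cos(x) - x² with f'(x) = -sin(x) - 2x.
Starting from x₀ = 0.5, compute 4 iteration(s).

f(x) = cos(x) - x²
f'(x) = -sin(x) - 2x
x₀ = 0.5

Newton-Raphson formula: x_{n+1} = x_n - f(x_n)/f'(x_n)

Iteration 1:
  f(0.500000) = 0.627583
  f'(0.500000) = -1.479426
  x_1 = 0.500000 - 0.627583/(-1.479426) = 0.924207
Iteration 2:
  f(0.924207) = -0.251691
  f'(0.924207) = -2.646557
  x_2 = 0.924207 - (-0.251691)/(-2.646557) = 0.829106
Iteration 3:
  f(0.829106) = -0.011881
  f'(0.829106) = -2.395539
  x_3 = 0.829106 - (-0.011881)/(-2.395539) = 0.824146
Iteration 4:
  f(0.824146) = -0.000033
  f'(0.824146) = -2.382260
  x_4 = 0.824146 - (-0.000033)/(-2.382260) = 0.824132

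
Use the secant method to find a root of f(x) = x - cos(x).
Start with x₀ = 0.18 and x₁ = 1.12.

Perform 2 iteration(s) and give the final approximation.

f(x) = x - cos(x)
x₀ = 0.18, x₁ = 1.12

Secant formula: x_{n+1} = x_n - f(x_n)(x_n - x_{n-1})/(f(x_n) - f(x_{n-1}))

Iteration 1:
  f(0.180000) = -0.803844
  f(1.120000) = 0.684318
  x_2 = 1.120000 - 0.684318×(1.120000 - 0.180000)/(0.684318 - (-0.803844))
       = 0.687749
Iteration 2:
  f(1.120000) = 0.684318
  f(0.687749) = -0.084927
  x_3 = 0.687749 - (-0.084927)×(0.687749 - 1.120000)/(-0.084927 - 0.684318)
       = 0.735471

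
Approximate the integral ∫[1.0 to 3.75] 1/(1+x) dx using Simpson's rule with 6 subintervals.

f(x) = 1/(1+x)
a = 1.0, b = 3.75, n = 6
h = (b - a)/n = 0.458333

Simpson's rule: (h/3)[f(x₀) + 4f(x₁) + 2f(x₂) + ... + f(xₙ)]

x_0 = 1.0000, f(x_0) = 0.500000, coefficient = 1
x_1 = 1.4583, f(x_1) = 0.406780, coefficient = 4
x_2 = 1.9167, f(x_2) = 0.342857, coefficient = 2
x_3 = 2.3750, f(x_3) = 0.296296, coefficient = 4
x_4 = 2.8333, f(x_4) = 0.260870, coefficient = 2
x_5 = 3.2917, f(x_5) = 0.233010, coefficient = 4
x_6 = 3.7500, f(x_6) = 0.210526, coefficient = 1

I ≈ (0.458333/3) × 5.662322 = 0.865077
Exact value: 0.864997
Error: 0.000080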